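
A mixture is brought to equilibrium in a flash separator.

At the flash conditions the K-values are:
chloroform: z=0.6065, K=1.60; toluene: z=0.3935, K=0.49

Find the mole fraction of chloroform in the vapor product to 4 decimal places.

Iterate (Newton) starting at ψ = 0.5:
  ψ = 0.5000: g = 0.01055, g' = -0.3136 → ψ = 0.5336
  ψ = 0.5336: g = -0.00008, g' = -0.3185 → ψ = 0.5334
Converged at ψ = 0.5334.
Compositions from xᵢ = zᵢ/(1+ψ(Kᵢ−1)), yᵢ = Kᵢxᵢ:
  chloroform: x = 0.4595, y = 0.7351
  toluene: x = 0.5405, y = 0.2649

y_chloroform = 0.7351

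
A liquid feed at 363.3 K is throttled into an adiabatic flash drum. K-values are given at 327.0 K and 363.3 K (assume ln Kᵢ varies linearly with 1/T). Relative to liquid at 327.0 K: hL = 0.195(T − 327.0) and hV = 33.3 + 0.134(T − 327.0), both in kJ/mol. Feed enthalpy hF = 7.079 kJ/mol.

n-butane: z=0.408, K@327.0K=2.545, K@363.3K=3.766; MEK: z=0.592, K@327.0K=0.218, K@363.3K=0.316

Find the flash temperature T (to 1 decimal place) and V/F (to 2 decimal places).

T = 332.2 K, V/F = 0.18

Adiabatic flash: solve Rachford–Rice at each trial T, then check hF = ψ·hV(T) + (1−ψ)·hL(T).
  T = 327.0 K: K = (2.545, 0.218), RR gives ψ = 0.139, H_out = 4.614 kJ/mol
  T = 363.3 K: K = (3.766, 0.316), RR gives ψ = 0.382, H_out = 18.968 kJ/mol
  T = 345.1 K: K = (3.126, 0.265), RR gives ψ = 0.277, H_out = 12.435 kJ/mol
  T = 336.1 K: K = (2.830, 0.241), RR gives ψ = 0.214, H_out = 8.786 kJ/mol
  T = 331.6 K: K = (2.687, 0.230), RR gives ψ = 0.179, H_out = 6.797 kJ/mol
  T = 333.9 K: K = (2.760, 0.235), RR gives ψ = 0.197, H_out = 7.830 kJ/mol
Linear interpolation between T = 331.6 (H_out = 6.797) and T = 333.9 (H_out = 7.830) on hF = 7.079 gives T ≈ 332.2 K, at which ψ = 0.18.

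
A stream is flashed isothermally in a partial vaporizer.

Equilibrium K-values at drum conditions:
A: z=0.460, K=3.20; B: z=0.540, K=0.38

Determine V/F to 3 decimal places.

V/F = 0.496

Material balance + equilibrium reduce to Σ zᵢ(Kᵢ−1)/(1+V/F(Kᵢ−1)) = 0.
Feasibility: ΣzᵢKᵢ = 1.677, Σzᵢ/Kᵢ = 1.565 — both > 1, two phases present.
Binary case is linear: z₁(K₁−1)(1+V/F(K₂−1)) + z₂(K₂−1)(1+V/F(K₁−1)) = 0
⇒ V/F = [z₁(K₁−1)+z₂(K₂−1)] / [−(K₁−1)(K₂−1)] = 0.6772/1.3640 = 0.496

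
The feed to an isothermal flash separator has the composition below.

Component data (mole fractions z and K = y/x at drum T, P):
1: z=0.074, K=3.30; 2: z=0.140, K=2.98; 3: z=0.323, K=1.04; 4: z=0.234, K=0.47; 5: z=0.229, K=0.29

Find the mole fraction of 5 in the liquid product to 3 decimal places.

Newton iteration, ψ⁰ = 0.5:
  ψ = 0.500: g = -0.1897, g' = -0.623 → ψ = 0.195
  ψ = 0.195: g = 0.0029, g' = -0.710 → ψ = 0.200
Converged at ψ = 0.200.
Compositions from xᵢ = zᵢ/(1+ψ(Kᵢ−1)), yᵢ = Kᵢxᵢ:
  1: x = 0.051, y = 0.167
  2: x = 0.100, y = 0.299
  3: x = 0.320, y = 0.333
  4: x = 0.262, y = 0.123
  5: x = 0.267, y = 0.077

x_5 = 0.267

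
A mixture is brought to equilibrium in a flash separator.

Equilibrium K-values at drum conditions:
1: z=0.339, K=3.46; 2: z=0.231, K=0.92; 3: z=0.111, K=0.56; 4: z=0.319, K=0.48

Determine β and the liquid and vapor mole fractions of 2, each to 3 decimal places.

β = 0.618, x_2 = 0.243, y_2 = 0.224

Iterate (Newton) starting at β = 0.56:
  β = 0.560: g = 0.0326, g' = -0.574 → β = 0.617
  β = 0.617: g = 0.0006, g' = -0.553 → β = 0.618
Converged at β = 0.618.
Compositions from xᵢ = zᵢ/(1+β(Kᵢ−1)), yᵢ = Kᵢxᵢ:
  1: x = 0.135, y = 0.465
  2: x = 0.243, y = 0.224
  3: x = 0.152, y = 0.085
  4: x = 0.470, y = 0.226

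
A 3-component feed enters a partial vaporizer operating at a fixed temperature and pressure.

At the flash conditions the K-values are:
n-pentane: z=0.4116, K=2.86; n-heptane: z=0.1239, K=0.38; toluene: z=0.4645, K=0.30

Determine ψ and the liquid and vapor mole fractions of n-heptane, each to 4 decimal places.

ψ = 0.2858, x_n-heptane = 0.1506, y_n-heptane = 0.0572

Material balance + equilibrium reduce to Σ zᵢ(Kᵢ−1)/(1+ψ(Kᵢ−1)) = 0.
Check two-phase: ΣzᵢKᵢ = 1.3636 > 1 and Σzᵢ/Kᵢ = 2.0183 > 1, so g(0) = 0.3636 > 0 and g(1) = -1.0183 < 0.
Iterate (Newton) starting at ψ = 0.5:
  ψ = 0.5000: g = -0.21489, g' = -1.0210 → ψ = 0.2895
  ψ = 0.2895: g = -0.00383, g' = -1.0303 → ψ = 0.2858
Converged at ψ = 0.2858.
Compositions from xᵢ = zᵢ/(1+ψ(Kᵢ−1)), yᵢ = Kᵢxᵢ:
  n-pentane: x = 0.2687, y = 0.7686
  n-heptane: x = 0.1506, y = 0.0572
  toluene: x = 0.5807, y = 0.1742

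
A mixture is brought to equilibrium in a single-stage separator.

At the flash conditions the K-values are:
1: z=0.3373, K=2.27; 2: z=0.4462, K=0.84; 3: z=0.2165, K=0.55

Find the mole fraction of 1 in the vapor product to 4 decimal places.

y_1 = 0.4010

Material balance + equilibrium reduce to Σ zᵢ(Kᵢ−1)/(1+β(Kᵢ−1)) = 0.
g(0) = ΣzᵢKᵢ − 1 = 0.2596 and g(1) = 1 − Σzᵢ/Kᵢ = -0.0734, so a root lies in (0, 1).
Newton–Raphson from β = 0.67:
  β = 0.6700: g = 0.01200, g' = -0.2630 → β = 0.7156
  β = 0.7156: g = 0.00009, g' = -0.2593 → β = 0.7160
Converged at β = 0.7160.
Compositions from xᵢ = zᵢ/(1+β(Kᵢ−1)), yᵢ = Kᵢxᵢ:
  1: x = 0.1767, y = 0.4010
  2: x = 0.5039, y = 0.4233
  3: x = 0.3194, y = 0.1757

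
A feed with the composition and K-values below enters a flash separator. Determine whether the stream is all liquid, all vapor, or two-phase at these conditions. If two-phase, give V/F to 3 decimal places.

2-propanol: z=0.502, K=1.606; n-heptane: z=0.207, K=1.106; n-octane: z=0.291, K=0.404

ΣzᵢKᵢ = 1.153; Σzᵢ/Kᵢ = 1.220.
Both exceed 1, so a two-phase solution exists.
Newton iteration, ψ⁰ = 0.5:
  ψ = 0.500: g = 0.0072, g' = -0.320 → ψ = 0.523
  ψ = 0.523: g = -0.0001, g' = -0.326 → ψ = 0.522
Converged at ψ = 0.522.

two-phase, V/F = 0.522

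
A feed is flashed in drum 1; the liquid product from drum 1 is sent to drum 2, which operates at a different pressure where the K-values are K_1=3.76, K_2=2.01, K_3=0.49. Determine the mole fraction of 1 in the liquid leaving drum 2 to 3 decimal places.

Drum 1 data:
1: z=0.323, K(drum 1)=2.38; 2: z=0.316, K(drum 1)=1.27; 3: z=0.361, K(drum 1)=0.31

x_1 (drum 2) = 0.075

Drum 1:
Let ψ₁ = V/F and solve Σ zᵢ(Kᵢ−1)/(1+ψ₁(Kᵢ−1)) = 0.
Feasibility: ΣzᵢKᵢ = 1.282, Σzᵢ/Kᵢ = 1.549 — both > 1, two phases present.
Iterate (Newton) starting at ψ₁ = 0.5:
  ψ₁ = 0.500: g = -0.0414, g' = -0.634 → ψ₁ = 0.435
  ψ₁ = 0.435: g = -0.0009, g' = -0.609 → ψ₁ = 0.433
Converged at ψ₁ = 0.433.
Drum-1 compositions:
  1: x = 0.202, y = 0.481
  2: x = 0.283, y = 0.359
  3: x = 0.515, y = 0.160
Drum-2 feed = drum-1 liquid: z₂ = (0.2021, 0.2829, 0.5150).
Drum 2:
Rachford–Rice: g(ψ₂) = Σ zᵢ(Kᵢ−1)/(1+ψ₂(Kᵢ−1)) = 0.
Feasibility: ΣzᵢKᵢ = 1.581, Σzᵢ/Kᵢ = 1.245 — both > 1, two phases present.
Iterate (Newton) starting at ψ₂ = 0.5:
  ψ₂ = 0.500: g = 0.0717, g' = -0.641 → ψ₂ = 0.612
  ψ₂ = 0.612: g = 0.0023, g' = -0.606 → ψ₂ = 0.616
Converged at ψ₂ = 0.616.
  1: x = 0.075, y = 0.282
  2: x = 0.174, y = 0.351
  3: x = 0.751, y = 0.368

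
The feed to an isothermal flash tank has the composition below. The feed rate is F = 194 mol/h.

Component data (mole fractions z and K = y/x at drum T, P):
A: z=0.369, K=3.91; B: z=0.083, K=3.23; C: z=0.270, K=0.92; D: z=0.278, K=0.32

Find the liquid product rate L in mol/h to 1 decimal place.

L = 49.0 mol/h

Iterate (Newton) starting at β = 0.37:
  β = 0.370: g = 0.3436, g' = -1.080 → β = 0.688
  β = 0.688: g = 0.0524, g' = -0.867 → β = 0.749
  β = 0.749: g = -0.0009, g' = -0.903 → β = 0.748
Converged at β = 0.748.
Then V = β·F = 0.7477·194 = 145.0 mol/h and L = F − V = 49.0 mol/h.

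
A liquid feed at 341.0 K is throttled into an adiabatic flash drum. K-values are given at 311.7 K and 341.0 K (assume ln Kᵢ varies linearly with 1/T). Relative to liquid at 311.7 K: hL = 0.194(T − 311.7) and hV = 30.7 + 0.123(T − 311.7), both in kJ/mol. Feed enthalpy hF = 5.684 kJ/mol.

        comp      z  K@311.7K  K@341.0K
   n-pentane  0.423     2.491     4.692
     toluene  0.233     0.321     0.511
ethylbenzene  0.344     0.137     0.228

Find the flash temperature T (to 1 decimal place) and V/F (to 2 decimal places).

T = 313.3 K, V/F = 0.18

Adiabatic flash: solve Rachford–Rice at each trial T, then check hF = ψ·hV(T) + (1−ψ)·hL(T).
  T = 311.7 K: K = (2.491, 0.321, 0.137), RR gives ψ = 0.148, H_out = 4.556 kJ/mol
  T = 341.0 K: K = (4.692, 0.511, 0.228), RR gives ψ = 0.475, H_out = 19.266 kJ/mol
  T = 326.4 K: K = (3.471, 0.410, 0.179), RR gives ψ = 0.343, H_out = 13.026 kJ/mol
  T = 319.0 K: K = (2.949, 0.363, 0.157), RR gives ψ = 0.258, H_out = 9.211 kJ/mol
  T = 315.4 K: K = (2.716, 0.342, 0.147), RR gives ψ = 0.208, H_out = 7.062 kJ/mol
  T = 313.5 K: K = (2.599, 0.331, 0.142), RR gives ψ = 0.179, H_out = 5.819 kJ/mol
Linear interpolation between T = 311.7 (H_out = 4.556) and T = 313.5 (H_out = 5.819) on hF = 5.684 gives T ≈ 313.3 K, at which ψ = 0.18.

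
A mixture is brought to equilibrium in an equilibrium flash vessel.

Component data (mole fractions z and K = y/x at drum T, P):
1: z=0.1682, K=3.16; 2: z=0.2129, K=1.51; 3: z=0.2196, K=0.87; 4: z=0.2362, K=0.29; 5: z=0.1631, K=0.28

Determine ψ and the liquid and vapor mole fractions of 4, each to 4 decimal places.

ψ = 0.1864, x_4 = 0.2722, y_4 = 0.0789

Material balance + equilibrium reduce to Σ zᵢ(Kᵢ−1)/(1+ψ(Kᵢ−1)) = 0.
Check two-phase: ΣzᵢKᵢ = 1.1582 > 1 and Σzᵢ/Kᵢ = 1.8436 > 1, so g(0) = 0.1582 > 0 and g(1) = -0.8436 < 0.
Newton–Raphson from ψ = 0.52:
  ψ = 0.5200: g = -0.22725, g' = -0.7282 → ψ = 0.2079
  ψ = 0.2079: g = -0.01532, g' = -0.7037 → ψ = 0.1862
  ψ = 0.1862: g = 0.00017, g' = -0.7201 → ψ = 0.1864
Converged at ψ = 0.1864.
Compositions from xᵢ = zᵢ/(1+ψ(Kᵢ−1)), yᵢ = Kᵢxᵢ:
  1: x = 0.1199, y = 0.3789
  2: x = 0.1944, y = 0.2936
  3: x = 0.2251, y = 0.1958
  4: x = 0.2722, y = 0.0789
  5: x = 0.1884, y = 0.0527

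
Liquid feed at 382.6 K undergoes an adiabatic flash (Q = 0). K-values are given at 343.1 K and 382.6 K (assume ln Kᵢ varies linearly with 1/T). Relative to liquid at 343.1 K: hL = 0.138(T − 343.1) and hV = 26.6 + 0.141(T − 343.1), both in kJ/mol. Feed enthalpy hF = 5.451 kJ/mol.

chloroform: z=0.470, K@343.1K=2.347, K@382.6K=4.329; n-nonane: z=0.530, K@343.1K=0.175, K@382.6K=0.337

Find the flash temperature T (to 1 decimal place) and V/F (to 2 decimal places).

T = 344.6 K, V/F = 0.20

Adiabatic flash: solve Rachford–Rice at each trial T, then check hF = ψ·hV(T) + (1−ψ)·hL(T).
  T = 343.1 K: K = (2.347, 0.175), RR gives ψ = 0.176, H_out = 4.688 kJ/mol
  T = 382.6 K: K = (4.329, 0.337), RR gives ψ = 0.550, H_out = 20.138 kJ/mol
  T = 362.9 K: K = (3.244, 0.247), RR gives ψ = 0.388, H_out = 13.084 kJ/mol
  T = 353.0 K: K = (2.772, 0.209), RR gives ψ = 0.295, H_out = 9.225 kJ/mol
  T = 348.1 K: K = (2.556, 0.192), RR gives ψ = 0.241, H_out = 7.098 kJ/mol
  T = 345.6 K: K = (2.450, 0.183), RR gives ψ = 0.210, H_out = 5.929 kJ/mol
  T = 344.4 K: K = (2.400, 0.179), RR gives ψ = 0.194, H_out = 5.343 kJ/mol
Linear interpolation between T = 344.4 (H_out = 5.343) and T = 345.6 (H_out = 5.929) on hF = 5.451 gives T ≈ 344.6 K, at which ψ = 0.20.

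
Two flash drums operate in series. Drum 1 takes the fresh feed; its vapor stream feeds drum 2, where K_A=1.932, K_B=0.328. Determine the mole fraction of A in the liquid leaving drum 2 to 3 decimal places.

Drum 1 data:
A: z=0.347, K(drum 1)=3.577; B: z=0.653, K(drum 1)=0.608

Drum 1:
Rachford–Rice: g(ψ₁) = Σ zᵢ(Kᵢ−1)/(1+ψ₁(Kᵢ−1)) = 0.
g(0) = ΣzᵢKᵢ − 1 = 0.638 and g(1) = 1 − Σzᵢ/Kᵢ = -0.171, so a root lies in (0, 1).
Binary case is linear: z₁(K₁−1)(1+ψ₁(K₂−1)) + z₂(K₂−1)(1+ψ₁(K₁−1)) = 0
⇒ ψ₁ = [z₁(K₁−1)+z₂(K₂−1)] / [−(K₁−1)(K₂−1)] = 0.6382/1.0102 = 0.632
Drum-1 compositions:
  A: x = 0.132, y = 0.472
  B: x = 0.868, y = 0.528
Drum-2 feed = drum-1 vapor: z₂ = (0.4723, 0.5277).
Drum 2:
Binary case is linear: z₁(K₁−1)(1+ψ₂(K₂−1)) + z₂(K₂−1)(1+ψ₂(K₁−1)) = 0
⇒ ψ₂ = [z₁(K₁−1)+z₂(K₂−1)] / [−(K₁−1)(K₂−1)] = 0.0855/0.6263 = 0.137
  A: x = 0.419, y = 0.809
  B: x = 0.581, y = 0.191

x_A (drum 2) = 0.419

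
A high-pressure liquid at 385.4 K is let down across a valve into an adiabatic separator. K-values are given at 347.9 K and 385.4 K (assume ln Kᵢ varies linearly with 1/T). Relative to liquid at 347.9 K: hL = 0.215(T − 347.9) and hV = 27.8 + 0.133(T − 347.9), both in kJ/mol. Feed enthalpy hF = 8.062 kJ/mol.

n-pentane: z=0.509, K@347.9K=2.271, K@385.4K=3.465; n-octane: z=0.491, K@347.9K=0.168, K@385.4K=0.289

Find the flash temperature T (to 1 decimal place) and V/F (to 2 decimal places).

T = 351.7 K, V/F = 0.26

Adiabatic flash: solve Rachford–Rice at each trial T, then check hF = ψ·hV(T) + (1−ψ)·hL(T).
  T = 347.9 K: K = (2.271, 0.168), RR gives ψ = 0.225, H_out = 6.268 kJ/mol
  T = 385.4 K: K = (3.465, 0.289), RR gives ψ = 0.517, H_out = 20.838 kJ/mol
  T = 366.6 K: K = (2.834, 0.223), RR gives ψ = 0.388, H_out = 14.201 kJ/mol
  T = 357.2 K: K = (2.543, 0.194), RR gives ψ = 0.313, H_out = 10.475 kJ/mol
  T = 352.5 K: K = (2.403, 0.181), RR gives ψ = 0.271, H_out = 8.431 kJ/mol
  T = 350.2 K: K = (2.337, 0.174), RR gives ψ = 0.249, H_out = 7.372 kJ/mol
Linear interpolation between T = 350.2 (H_out = 7.372) and T = 352.5 (H_out = 8.431) on hF = 8.062 gives T ≈ 351.7 K, at which ψ = 0.26.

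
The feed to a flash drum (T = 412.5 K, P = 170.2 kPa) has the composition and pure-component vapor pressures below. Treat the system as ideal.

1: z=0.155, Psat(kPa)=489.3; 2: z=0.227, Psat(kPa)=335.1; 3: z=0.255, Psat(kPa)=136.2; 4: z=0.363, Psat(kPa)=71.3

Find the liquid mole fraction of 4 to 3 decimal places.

x_4 = 0.469

Raoult's law: Kᵢ = Pᵢˢᵃᵗ/P = Pᵢˢᵃᵗ/170.2.
  K_1 = 489.3/170.2 = 2.87485, K_2 = 335.1/170.2 = 1.96886, K_3 = 136.2/170.2 = 0.80024, K_4 = 71.3/170.2 = 0.41892
Newton iteration, V/F⁰ = 0.5:
  V/F = 0.500: g = -0.0558, g' = -0.498 → V/F = 0.388
  V/F = 0.388: g = 0.0005, g' = -0.511 → V/F = 0.389
Converged at V/F = 0.389.
Compositions from xᵢ = zᵢ/(1+V/F(Kᵢ−1)), yᵢ = Kᵢxᵢ:
  1: x = 0.090, y = 0.258
  2: x = 0.165, y = 0.325
  3: x = 0.276, y = 0.221
  4: x = 0.469, y = 0.196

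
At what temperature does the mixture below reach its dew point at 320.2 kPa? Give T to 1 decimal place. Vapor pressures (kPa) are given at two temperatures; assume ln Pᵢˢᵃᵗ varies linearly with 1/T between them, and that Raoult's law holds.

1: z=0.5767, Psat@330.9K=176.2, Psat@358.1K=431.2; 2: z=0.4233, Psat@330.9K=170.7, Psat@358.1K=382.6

Dew-point temperature: Σzᵢ·P/Pᵢˢᵃᵗ(T) = 1. Interpolate ln Pᵢˢᵃᵗ = aᵢ + bᵢ/T.
  T = 330.9 K: ΣzᵢP/Pᵢˢᵃᵗ = 1.8420
  T = 358.1 K: ΣzᵢP/Pᵢˢᵃᵗ = 0.7825
  T = 344.5 K: ΣzᵢP/Pᵢˢᵃᵗ = 1.1802
  T = 351.3 K: ΣzᵢP/Pᵢˢᵃᵗ = 0.9571
  T = 347.9 K: ΣzᵢP/Pᵢˢᵃᵗ = 1.0617
  T = 349.6 K: ΣzᵢP/Pᵢˢᵃᵗ = 1.0078
Interpolating between 349.6 K and 351.3 K gives T ≈ 349.9 K.

T = 349.9 K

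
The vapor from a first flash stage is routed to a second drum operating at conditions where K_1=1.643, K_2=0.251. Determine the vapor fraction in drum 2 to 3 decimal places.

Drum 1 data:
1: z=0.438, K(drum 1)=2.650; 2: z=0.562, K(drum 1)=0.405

V/F (drum 2) = 0.475

Drum 1:
Binary case is linear: z₁(K₁−1)(1+ψ₁(K₂−1)) + z₂(K₂−1)(1+ψ₁(K₁−1)) = 0
⇒ ψ₁ = [z₁(K₁−1)+z₂(K₂−1)] / [−(K₁−1)(K₂−1)] = 0.3883/0.9817 = 0.396
Drum-1 compositions:
  1: x = 0.265, y = 0.702
  2: x = 0.735, y = 0.298
Drum-2 feed = drum-1 vapor: z₂ = (0.7023, 0.2977).
Drum 2:
Binary case is linear: z₁(K₁−1)(1+ψ₂(K₂−1)) + z₂(K₂−1)(1+ψ₂(K₁−1)) = 0
⇒ ψ₂ = [z₁(K₁−1)+z₂(K₂−1)] / [−(K₁−1)(K₂−1)] = 0.2287/0.4816 = 0.475
  1: x = 0.538, y = 0.884
  2: x = 0.462, y = 0.116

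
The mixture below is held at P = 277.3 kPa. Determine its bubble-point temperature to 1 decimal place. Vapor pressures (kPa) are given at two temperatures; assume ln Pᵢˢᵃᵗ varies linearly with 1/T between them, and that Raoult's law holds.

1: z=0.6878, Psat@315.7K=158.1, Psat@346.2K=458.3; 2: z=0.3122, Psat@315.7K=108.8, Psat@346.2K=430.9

T = 332.7 K

Bubble-point temperature: ΣzᵢPᵢˢᵃᵗ(T) = P. Interpolate ln Pᵢˢᵃᵗ = aᵢ + bᵢ/T.
  T = 315.7 K: ΣzᵢPᵢˢᵃᵗ = 142.71 kPa
  T = 346.2 K: ΣzᵢPᵢˢᵃᵗ = 449.75 kPa
  T = 330.9 K: ΣzᵢPᵢˢᵃᵗ = 259.03 kPa
  T = 338.5 K: ΣzᵢPᵢˢᵃᵗ = 342.64 kPa
  T = 334.7 K: ΣzᵢPᵢˢᵃᵗ = 298.34 kPa
  T = 332.8 K: ΣzᵢPᵢˢᵃᵗ = 278.09 kPa
Interpolating between 330.9 K and 332.8 K gives T ≈ 332.7 K.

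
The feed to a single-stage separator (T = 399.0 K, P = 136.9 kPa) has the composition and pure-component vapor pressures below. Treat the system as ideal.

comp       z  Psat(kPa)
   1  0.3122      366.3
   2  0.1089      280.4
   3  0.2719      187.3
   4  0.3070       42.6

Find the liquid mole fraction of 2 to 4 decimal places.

x_2 = 0.0639

Raoult's law: Kᵢ = Pᵢˢᵃᵗ/P = Pᵢˢᵃᵗ/136.9.
  K_1 = 366.3/136.9 = 2.675676, K_2 = 280.4/136.9 = 2.048210, K_3 = 187.3/136.9 = 1.368152, K_4 = 42.6/136.9 = 0.311176
Newton–Raphson from ψ = 0.53:
  ψ = 0.5300: g = 0.10115, g' = -0.6825 → ψ = 0.6782
  ψ = 0.6782: g = -0.00519, g' = -0.7696 → ψ = 0.6715
  ψ = 0.6715: g = -0.00002, g' = -0.7632 → ψ = 0.6714
Converged at ψ = 0.6714.
Compositions from xᵢ = zᵢ/(1+ψ(Kᵢ−1)), yᵢ = Kᵢxᵢ:
  1: x = 0.1469, y = 0.3931
  2: x = 0.0639, y = 0.1309
  3: x = 0.2180, y = 0.2983
  4: x = 0.5712, y = 0.1777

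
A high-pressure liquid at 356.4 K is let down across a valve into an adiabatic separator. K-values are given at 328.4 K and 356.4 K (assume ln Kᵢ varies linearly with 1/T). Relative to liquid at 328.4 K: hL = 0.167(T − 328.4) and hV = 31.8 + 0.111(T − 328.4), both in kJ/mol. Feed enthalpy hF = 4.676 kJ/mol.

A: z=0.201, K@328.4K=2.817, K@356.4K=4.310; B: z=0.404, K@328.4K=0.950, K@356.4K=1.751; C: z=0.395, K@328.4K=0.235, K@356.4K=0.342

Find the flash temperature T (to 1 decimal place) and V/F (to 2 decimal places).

Adiabatic flash: solve Rachford–Rice at each trial T, then check hF = ψ·hV(T) + (1−ψ)·hL(T).
  T = 328.4 K: K = (2.817, 0.950, 0.235), RR gives ψ = 0.050, H_out = 1.604 kJ/mol
  T = 356.4 K: K = (4.310, 1.751, 0.342), RR gives ψ = 0.603, H_out = 22.907 kJ/mol
  T = 342.4 K: K = (3.515, 1.306, 0.286), RR gives ψ = 0.356, H_out = 13.371 kJ/mol
  T = 335.4 K: K = (3.154, 1.118, 0.260), RR gives ψ = 0.208, H_out = 7.688 kJ/mol
  T = 331.9 K: K = (2.982, 1.031, 0.247), RR gives ψ = 0.130, H_out = 4.683 kJ/mol
  T = 330.1 K: K = (2.897, 0.989, 0.241), RR gives ψ = 0.089, H_out = 3.108 kJ/mol
Linear interpolation between T = 330.1 (H_out = 3.108) and T = 331.9 (H_out = 4.683) on hF = 4.676 gives T ≈ 331.9 K, at which ψ = 0.13.

T = 331.9 K, V/F = 0.13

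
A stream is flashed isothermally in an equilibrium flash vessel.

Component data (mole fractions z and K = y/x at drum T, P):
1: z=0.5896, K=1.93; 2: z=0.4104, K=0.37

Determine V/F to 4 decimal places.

Rachford–Rice: g(V/F) = Σ zᵢ(Kᵢ−1)/(1+V/F(Kᵢ−1)) = 0.
Feasibility: ΣzᵢKᵢ = 1.2898, Σzᵢ/Kᵢ = 1.4147 — both > 1, two phases present.
Binary case is linear: z₁(K₁−1)(1+V/F(K₂−1)) + z₂(K₂−1)(1+V/F(K₁−1)) = 0
⇒ V/F = [z₁(K₁−1)+z₂(K₂−1)] / [−(K₁−1)(K₂−1)] = 0.28978/0.58590 = 0.4946

V/F = 0.4946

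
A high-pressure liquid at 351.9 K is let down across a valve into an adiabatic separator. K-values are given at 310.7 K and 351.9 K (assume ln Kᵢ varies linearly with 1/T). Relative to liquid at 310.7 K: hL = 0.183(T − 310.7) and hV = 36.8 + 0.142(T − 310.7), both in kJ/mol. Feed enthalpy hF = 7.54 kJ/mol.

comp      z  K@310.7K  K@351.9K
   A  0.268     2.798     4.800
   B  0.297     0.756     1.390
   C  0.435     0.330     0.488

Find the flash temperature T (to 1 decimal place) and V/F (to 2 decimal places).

T = 314.6 K, V/F = 0.19

Adiabatic flash: solve Rachford–Rice at each trial T, then check hF = ψ·hV(T) + (1−ψ)·hL(T).
  T = 310.7 K: K = (2.798, 0.756, 0.330), RR gives ψ = 0.126, H_out = 4.627 kJ/mol
  T = 351.9 K: K = (4.800, 1.390, 0.488), RR gives ψ = 0.737, H_out = 33.430 kJ/mol
  T = 331.3 K: K = (3.727, 1.045, 0.406), RR gives ψ = 0.434, H_out = 19.361 kJ/mol
  T = 321.0 K: K = (3.244, 0.893, 0.367), RR gives ψ = 0.283, H_out = 12.176 kJ/mol
  T = 315.9 K: K = (3.019, 0.824, 0.349), RR gives ψ = 0.207, H_out = 8.511 kJ/mol
  T = 313.3 K: K = (2.907, 0.789, 0.339), RR gives ψ = 0.167, H_out = 6.592 kJ/mol
  T = 314.6 K: K = (2.963, 0.806, 0.344), RR gives ψ = 0.187, H_out = 7.556 kJ/mol
Linear interpolation between T = 313.3 (H_out = 6.592) and T = 314.6 (H_out = 7.556) on hF = 7.54 gives T ≈ 314.6 K, at which ψ = 0.19.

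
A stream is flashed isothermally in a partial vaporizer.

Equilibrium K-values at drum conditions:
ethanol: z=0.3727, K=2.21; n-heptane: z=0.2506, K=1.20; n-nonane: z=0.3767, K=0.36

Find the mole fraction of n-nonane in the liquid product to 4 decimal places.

x_n-nonane = 0.5285

Newton iteration, ψ⁰ = 0.43:
  ψ = 0.4300: g = 0.01015, g' = -0.5383 → ψ = 0.4489
  ψ = 0.4489: g = -0.00003, g' = -0.5413 → ψ = 0.4488
Converged at ψ = 0.4488.
Compositions from xᵢ = zᵢ/(1+ψ(Kᵢ−1)), yᵢ = Kᵢxᵢ:
  ethanol: x = 0.2415, y = 0.5338
  n-heptane: x = 0.2300, y = 0.2759
  n-nonane: x = 0.5285, y = 0.1903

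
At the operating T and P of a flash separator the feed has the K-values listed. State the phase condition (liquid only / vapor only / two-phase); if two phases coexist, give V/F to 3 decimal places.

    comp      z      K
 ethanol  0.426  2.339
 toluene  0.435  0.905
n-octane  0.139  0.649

vapor only

ΣzᵢKᵢ = 1.480; Σzᵢ/Kᵢ = 0.877.
Since Σzᵢ/Kᵢ < 1 the mixture is above its dew point — single vapor phase.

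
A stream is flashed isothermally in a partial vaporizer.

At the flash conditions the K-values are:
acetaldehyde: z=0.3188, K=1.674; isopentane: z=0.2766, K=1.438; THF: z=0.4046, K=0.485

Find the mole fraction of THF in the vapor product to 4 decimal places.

y_THF = 0.2525

Newton–Raphson from ψ = 0.54:
  ψ = 0.5400: g = -0.03313, g' = -0.3185 → ψ = 0.4360
  ψ = 0.4360: g = -0.00090, g' = -0.3024 → ψ = 0.4330
Converged at ψ = 0.4330.
Compositions from xᵢ = zᵢ/(1+ψ(Kᵢ−1)), yᵢ = Kᵢxᵢ:
  acetaldehyde: x = 0.2468, y = 0.4131
  isopentane: x = 0.2325, y = 0.3343
  THF: x = 0.5207, y = 0.2525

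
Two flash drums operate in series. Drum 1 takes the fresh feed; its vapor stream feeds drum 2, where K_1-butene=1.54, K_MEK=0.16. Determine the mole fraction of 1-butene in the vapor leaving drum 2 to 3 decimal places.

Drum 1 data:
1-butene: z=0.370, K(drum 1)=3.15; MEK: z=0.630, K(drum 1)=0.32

y_1-butene (drum 2) = 0.937

Drum 1:
Material balance + equilibrium reduce to Σ zᵢ(Kᵢ−1)/(1+ψ₁(Kᵢ−1)) = 0.
Feasibility: ΣzᵢKᵢ = 1.367, Σzᵢ/Kᵢ = 2.086 — both > 1, two phases present.
Newton–Raphson from ψ₁ = 0.5:
  ψ₁ = 0.500: g = -0.2657, g' = -1.066 → ψ₁ = 0.251
Converged at ψ₁ = 0.251.
Drum-1 compositions:
  1-butene: x = 0.240, y = 0.757
  MEK: x = 0.760, y = 0.243
Drum-2 feed = drum-1 vapor: z₂ = (0.7569, 0.2431).
Drum 2:
Binary case is linear: z₁(K₁−1)(1+ψ₂(K₂−1)) + z₂(K₂−1)(1+ψ₂(K₁−1)) = 0
⇒ ψ₂ = [z₁(K₁−1)+z₂(K₂−1)] / [−(K₁−1)(K₂−1)] = 0.2045/0.4536 = 0.451
  1-butene: x = 0.609, y = 0.937
  MEK: x = 0.391, y = 0.063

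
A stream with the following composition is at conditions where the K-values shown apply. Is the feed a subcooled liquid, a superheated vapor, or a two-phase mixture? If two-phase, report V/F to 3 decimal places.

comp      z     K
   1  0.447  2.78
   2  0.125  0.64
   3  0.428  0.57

two-phase, V/F = 0.766

ΣzᵢKᵢ = 1.567; Σzᵢ/Kᵢ = 1.107.
Both exceed 1, so a two-phase solution exists.
Newton–Raphson from ψ = 0.5:
  ψ = 0.500: g = 0.1317, g' = -0.549 → ψ = 0.740
  ψ = 0.740: g = 0.0122, g' = -0.464 → ψ = 0.766
Converged at ψ = 0.766.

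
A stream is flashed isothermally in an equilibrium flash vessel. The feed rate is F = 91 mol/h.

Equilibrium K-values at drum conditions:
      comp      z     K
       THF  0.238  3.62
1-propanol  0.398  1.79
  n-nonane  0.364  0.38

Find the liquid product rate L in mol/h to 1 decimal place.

Iterate (Newton) starting at ψ = 0.5:
  ψ = 0.500: g = 0.1683, g' = -0.728 → ψ = 0.731
  ψ = 0.731: g = 0.0003, g' = -0.760 → ψ = 0.732
Converged at ψ = 0.732.
Then V = ψ·F = 0.7316·91 = 66.6 mol/h and L = F − V = 24.4 mol/h.

L = 24.4 mol/h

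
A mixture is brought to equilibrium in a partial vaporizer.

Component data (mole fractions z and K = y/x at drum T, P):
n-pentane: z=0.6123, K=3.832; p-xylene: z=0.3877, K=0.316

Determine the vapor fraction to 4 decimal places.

Rachford–Rice: g(ψ) = Σ zᵢ(Kᵢ−1)/(1+ψ(Kᵢ−1)) = 0.
g(0) = ΣzᵢKᵢ − 1 = 1.4688 and g(1) = 1 − Σzᵢ/Kᵢ = -0.3867, so a root lies in (0, 1).
Iterate (Newton) starting at ψ = 0.5:
  ψ = 0.5000: g = 0.31471, g' = -1.2603 → ψ = 0.7497
  ψ = 0.7497: g = 0.01089, g' = -1.2676 → ψ = 0.7583
Converged at ψ = 0.7583.

ψ = 0.7583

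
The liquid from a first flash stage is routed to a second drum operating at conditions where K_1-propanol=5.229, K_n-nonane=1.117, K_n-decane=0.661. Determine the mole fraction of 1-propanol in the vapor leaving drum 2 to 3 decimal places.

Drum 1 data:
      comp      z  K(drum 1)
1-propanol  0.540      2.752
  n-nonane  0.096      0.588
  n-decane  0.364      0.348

y_1-propanol (drum 2) = 0.326

Drum 1:
Newton–Raphson from ψ₁ = 0.47:
  ψ₁ = 0.470: g = 0.1276, g' = -0.845 → ψ₁ = 0.621
  ψ₁ = 0.621: g = 0.0012, g' = -0.847 → ψ₁ = 0.622
Converged at ψ₁ = 0.622.
Drum-1 compositions:
  1-propanol: x = 0.258, y = 0.711
  n-nonane: x = 0.129, y = 0.076
  n-decane: x = 0.613, y = 0.213
Drum-2 feed = drum-1 liquid: z₂ = (0.2583, 0.1291, 0.6126).
Drum 2:
Let ψ₂ = V/F and solve Σ zᵢ(Kᵢ−1)/(1+ψ₂(Kᵢ−1)) = 0.
Feasibility: ΣzᵢKᵢ = 1.900, Σzᵢ/Kᵢ = 1.092 — both > 1, two phases present.
Iterate (Newton) starting at ψ₂ = 0.5:
  ψ₂ = 0.500: g = 0.1150, g' = -0.580 → ψ₂ = 0.698
  ψ₂ = 0.698: g = 0.0183, g' = -0.418 → ψ₂ = 0.742
  ψ₂ = 0.742: g = 0.0005, g' = -0.397 → ψ₂ = 0.743
Converged at ψ₂ = 0.743.
  1-propanol: x = 0.062, y = 0.326
  n-nonane: x = 0.119, y = 0.133
  n-decane: x = 0.819, y = 0.541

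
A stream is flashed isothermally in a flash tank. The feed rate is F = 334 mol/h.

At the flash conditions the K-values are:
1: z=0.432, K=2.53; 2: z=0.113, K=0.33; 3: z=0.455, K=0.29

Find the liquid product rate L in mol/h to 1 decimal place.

Rachford–Rice: g(ψ) = Σ zᵢ(Kᵢ−1)/(1+ψ(Kᵢ−1)) = 0.
Check two-phase: ΣzᵢKᵢ = 1.262 > 1 and Σzᵢ/Kᵢ = 2.082 > 1, so g(0) = 0.262 > 0 and g(1) = -1.082 < 0.
Newton–Raphson from ψ = 0.54:
  ψ = 0.540: g = -0.2806, g' = -1.031 → ψ = 0.268
  ψ = 0.268: g = -0.0223, g' = -0.934 → ψ = 0.244
Converged at ψ = 0.244.
Then V = ψ·F = 0.2440·334 = 81.5 mol/h and L = F − V = 252.5 mol/h.

L = 252.5 mol/h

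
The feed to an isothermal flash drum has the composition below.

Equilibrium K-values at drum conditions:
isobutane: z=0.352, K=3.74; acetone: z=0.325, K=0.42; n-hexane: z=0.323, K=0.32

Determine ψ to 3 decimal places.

ψ = 0.321

Newton–Raphson from ψ = 0.5:
  ψ = 0.500: g = -0.1913, g' = -1.030 → ψ = 0.314
  ψ = 0.314: g = 0.0084, g' = -1.168 → ψ = 0.321
Converged at ψ = 0.321.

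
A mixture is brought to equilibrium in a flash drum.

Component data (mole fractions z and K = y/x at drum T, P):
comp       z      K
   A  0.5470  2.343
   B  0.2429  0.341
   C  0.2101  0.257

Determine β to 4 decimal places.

Newton iteration, β⁰ = 0.38:
  β = 0.3800: g = 0.05533, g' = -0.8454 → β = 0.4454
  β = 0.4454: g = -0.00026, g' = -0.8567 → β = 0.4451
Converged at β = 0.4451.

β = 0.4451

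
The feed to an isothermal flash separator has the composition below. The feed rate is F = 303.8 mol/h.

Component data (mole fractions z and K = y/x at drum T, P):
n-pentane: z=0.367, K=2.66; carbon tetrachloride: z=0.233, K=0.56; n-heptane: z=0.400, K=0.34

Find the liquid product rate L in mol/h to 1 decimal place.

Rachford–Rice: g(V/F) = Σ zᵢ(Kᵢ−1)/(1+V/F(Kᵢ−1)) = 0.
Check two-phase: ΣzᵢKᵢ = 1.243 > 1 and Σzᵢ/Kᵢ = 1.731 > 1, so g(0) = 0.243 > 0 and g(1) = -0.731 < 0.
Newton–Raphson from V/F = 0.65:
  V/F = 0.650: g = -0.3129, g' = -0.857 → V/F = 0.285
  V/F = 0.285: g = -0.0287, g' = -0.789 → V/F = 0.248
  V/F = 0.248: g = 0.0004, g' = -0.813 → V/F = 0.249
Converged at V/F = 0.249.
Then V = V/F·F = 0.2490·303.8 = 75.6 mol/h and L = F − V = 228.2 mol/h.

L = 228.2 mol/h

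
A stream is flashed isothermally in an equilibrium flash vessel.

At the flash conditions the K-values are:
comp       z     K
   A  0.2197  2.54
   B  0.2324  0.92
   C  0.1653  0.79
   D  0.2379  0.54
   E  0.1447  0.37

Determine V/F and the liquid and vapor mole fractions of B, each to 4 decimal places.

V/F = 0.1541, x_B = 0.2353, y_B = 0.2165

Rachford–Rice: g(V/F) = Σ zᵢ(Kᵢ−1)/(1+V/F(Kᵢ−1)) = 0.
Feasibility: ΣzᵢKᵢ = 1.0844, Σzᵢ/Kᵢ = 1.3800 — both > 1, two phases present.
Newton–Raphson from V/F = 0.5:
  V/F = 0.5000: g = -0.14220, g' = -0.3843 → V/F = 0.1300
  V/F = 0.1300: g = 0.01174, g' = -0.4960 → V/F = 0.1537
  V/F = 0.1537: g = 0.00021, g' = -0.4787 → V/F = 0.1541
Converged at V/F = 0.1541.
Compositions from xᵢ = zᵢ/(1+V/F(Kᵢ−1)), yᵢ = Kᵢxᵢ:
  A: x = 0.1776, y = 0.4510
  B: x = 0.2353, y = 0.2165
  C: x = 0.1708, y = 0.1350
  D: x = 0.2561, y = 0.1383
  E: x = 0.1603, y = 0.0593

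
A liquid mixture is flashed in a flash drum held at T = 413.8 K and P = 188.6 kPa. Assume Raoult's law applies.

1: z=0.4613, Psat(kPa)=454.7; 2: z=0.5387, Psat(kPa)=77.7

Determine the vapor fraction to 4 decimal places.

Raoult's law: Kᵢ = Pᵢˢᵃᵗ/P = Pᵢˢᵃᵗ/188.6.
  K_1 = 454.7/188.6 = 2.410923, K_2 = 77.7/188.6 = 0.411983
Let ψ = V/F and solve Σ zᵢ(Kᵢ−1)/(1+ψ(Kᵢ−1)) = 0.
Check two-phase: ΣzᵢKᵢ = 1.3341 > 1 and Σzᵢ/Kᵢ = 1.4989 > 1, so g(0) = 0.3341 > 0 and g(1) = -0.4989 < 0.
Binary case is linear: z₁(K₁−1)(1+ψ(K₂−1)) + z₂(K₂−1)(1+ψ(K₁−1)) = 0
⇒ ψ = [z₁(K₁−1)+z₂(K₂−1)] / [−(K₁−1)(K₂−1)] = 0.33409/0.82965 = 0.4027

ψ = 0.4027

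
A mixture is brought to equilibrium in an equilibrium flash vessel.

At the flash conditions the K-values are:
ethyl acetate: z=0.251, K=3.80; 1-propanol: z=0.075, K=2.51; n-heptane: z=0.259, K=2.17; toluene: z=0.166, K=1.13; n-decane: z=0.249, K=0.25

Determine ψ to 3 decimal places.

Let ψ = V/F and solve Σ zᵢ(Kᵢ−1)/(1+ψ(Kᵢ−1)) = 0.
Feasibility: ΣzᵢKᵢ = 1.954, Σzᵢ/Kᵢ = 1.358 — both > 1, two phases present.
Newton–Raphson from ψ = 0.5:
  ψ = 0.500: g = 0.2700, g' = -0.899 → ψ = 0.800
  ψ = 0.800: g = -0.0229, g' = -1.195 → ψ = 0.781
Converged at ψ = 0.781.

ψ = 0.781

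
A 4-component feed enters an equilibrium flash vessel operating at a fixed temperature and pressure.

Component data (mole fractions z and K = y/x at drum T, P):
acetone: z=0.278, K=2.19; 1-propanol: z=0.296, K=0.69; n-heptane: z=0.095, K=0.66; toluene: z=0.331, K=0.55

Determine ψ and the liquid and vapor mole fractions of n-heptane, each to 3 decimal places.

Newton–Raphson from ψ = 0.5:
  ψ = 0.500: g = -0.1323, g' = -0.322 → ψ = 0.089
  ψ = 0.089: g = 0.0162, g' = -0.436 → ψ = 0.126
  ψ = 0.126: g = 0.0004, g' = -0.416 → ψ = 0.127
Converged at ψ = 0.127.
Compositions from xᵢ = zᵢ/(1+ψ(Kᵢ−1)), yᵢ = Kᵢxᵢ:
  acetone: x = 0.241, y = 0.529
  1-propanol: x = 0.308, y = 0.213
  n-heptane: x = 0.099, y = 0.066
  toluene: x = 0.351, y = 0.193

ψ = 0.127, x_n-heptane = 0.099, y_n-heptane = 0.066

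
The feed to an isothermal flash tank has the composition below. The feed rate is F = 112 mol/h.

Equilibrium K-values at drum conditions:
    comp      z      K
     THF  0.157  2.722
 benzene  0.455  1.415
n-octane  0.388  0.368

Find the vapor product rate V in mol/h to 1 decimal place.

V = 43.4 mol/h

Iterate (Newton) starting at β = 0.49:
  β = 0.490: g = -0.0517, g' = -0.516 → β = 0.390
  β = 0.390: g = -0.0011, g' = -0.498 → β = 0.388
Converged at β = 0.388.
Then V = β·F = 0.3876·112 = 43.4 mol/h and L = F − V = 68.6 mol/h.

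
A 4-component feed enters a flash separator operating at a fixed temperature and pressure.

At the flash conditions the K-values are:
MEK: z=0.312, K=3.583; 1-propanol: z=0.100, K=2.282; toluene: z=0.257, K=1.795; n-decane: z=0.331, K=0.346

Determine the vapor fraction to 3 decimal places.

ψ = 0.797

Material balance + equilibrium reduce to Σ zᵢ(Kᵢ−1)/(1+ψ(Kᵢ−1)) = 0.
Check two-phase: ΣzᵢKᵢ = 1.922 > 1 and Σzᵢ/Kᵢ = 1.231 > 1, so g(0) = 0.922 > 0 and g(1) = -0.231 < 0.
Newton iteration, ψ⁰ = 0.5:
  ψ = 0.500: g = 0.2544, g' = -0.853 → ψ = 0.798
  ψ = 0.798: g = -0.0012, g' = -0.943 → ψ = 0.797
Converged at ψ = 0.797.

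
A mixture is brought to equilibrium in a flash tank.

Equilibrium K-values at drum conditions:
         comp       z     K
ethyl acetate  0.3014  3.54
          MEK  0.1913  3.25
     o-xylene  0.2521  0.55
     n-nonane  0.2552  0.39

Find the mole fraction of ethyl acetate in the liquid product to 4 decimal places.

Material balance + equilibrium reduce to Σ zᵢ(Kᵢ−1)/(1+β(Kᵢ−1)) = 0.
Feasibility: ΣzᵢKᵢ = 1.9269, Σzᵢ/Kᵢ = 1.2567 — both > 1, two phases present.
Newton iteration, β⁰ = 0.5:
  β = 0.5000: g = 0.16943, g' = -0.8734 → β = 0.6940
  β = 0.6940: g = 0.01023, g' = -0.7959 → β = 0.7068
Converged at β = 0.7068.
Compositions from xᵢ = zᵢ/(1+β(Kᵢ−1)), yᵢ = Kᵢxᵢ:
  ethyl acetate: x = 0.1078, y = 0.3817
  MEK: x = 0.0739, y = 0.2400
  o-xylene: x = 0.3697, y = 0.2033
  n-nonane: x = 0.4486, y = 0.1750

x_ethyl acetate = 0.1078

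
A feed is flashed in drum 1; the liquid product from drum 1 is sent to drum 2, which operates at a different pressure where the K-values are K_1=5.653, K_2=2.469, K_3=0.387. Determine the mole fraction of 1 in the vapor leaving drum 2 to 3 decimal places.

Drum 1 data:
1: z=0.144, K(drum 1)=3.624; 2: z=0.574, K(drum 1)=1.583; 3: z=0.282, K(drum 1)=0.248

Drum 1:
Newton–Raphson from ψ₁ = 0.49:
  ψ₁ = 0.490: g = 0.0898, g' = -0.708 → ψ₁ = 0.617
  ψ₁ = 0.617: g = -0.0052, g' = -0.805 → ψ₁ = 0.610
Converged at ψ₁ = 0.610.
Drum-1 compositions:
  1: x = 0.055, y = 0.201
  2: x = 0.423, y = 0.670
  3: x = 0.521, y = 0.129
Drum-2 feed = drum-1 liquid: z₂ = (0.0553, 0.4233, 0.5213).
Drum 2:
Rachford–Rice: g(ψ₂) = Σ zᵢ(Kᵢ−1)/(1+ψ₂(Kᵢ−1)) = 0.
Check two-phase: ΣzᵢKᵢ = 1.560 > 1 and Σzᵢ/Kᵢ = 1.528 > 1, so g(0) = 0.560 > 0 and g(1) = -0.528 < 0.
Iterate (Newton) starting at ψ₂ = 0.5:
  ψ₂ = 0.500: g = -0.0249, g' = -0.819 → ψ₂ = 0.470
Converged at ψ₂ = 0.470.
  1: x = 0.017, y = 0.098
  2: x = 0.250, y = 0.618
  3: x = 0.732, y = 0.283

y_1 (drum 2) = 0.098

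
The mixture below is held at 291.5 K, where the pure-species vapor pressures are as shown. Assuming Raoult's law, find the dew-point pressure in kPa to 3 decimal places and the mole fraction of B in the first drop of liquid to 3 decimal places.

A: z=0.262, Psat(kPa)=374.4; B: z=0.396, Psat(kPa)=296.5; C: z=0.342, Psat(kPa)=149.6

At the dew point ψ → 1, so Σzᵢ/Kᵢ = 1 with Kᵢ = Pᵢˢᵃᵗ/P ⇒ 1/P = Σzᵢ/Pᵢˢᵃᵗ.
1/P = 0.262/374.4 + 0.396/296.5 + 0.342/149.6 = 0.004321 ⇒ P = 231.403 kPa
xᵢ = zᵢP/Pᵢˢᵃᵗ ⇒ x_B = 0.396·231.403/296.5 = 0.309

Pdew = 231.403 kPa, x_B = 0.309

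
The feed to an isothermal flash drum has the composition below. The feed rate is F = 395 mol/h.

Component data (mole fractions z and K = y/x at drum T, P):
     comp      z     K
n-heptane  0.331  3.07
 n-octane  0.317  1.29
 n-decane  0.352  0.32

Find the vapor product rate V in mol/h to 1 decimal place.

Material balance + equilibrium reduce to Σ zᵢ(Kᵢ−1)/(1+V/F(Kᵢ−1)) = 0.
g(0) = ΣzᵢKᵢ − 1 = 0.538 and g(1) = 1 − Σzᵢ/Kᵢ = -0.454, so a root lies in (0, 1).
Iterate (Newton) starting at V/F = 0.53:
  V/F = 0.530: g = 0.0322, g' = -0.740 → V/F = 0.573
Converged at V/F = 0.573.
Then V = V/F·F = 0.5731·395 = 226.4 mol/h and L = F − V = 168.6 mol/h.

V = 226.4 mol/h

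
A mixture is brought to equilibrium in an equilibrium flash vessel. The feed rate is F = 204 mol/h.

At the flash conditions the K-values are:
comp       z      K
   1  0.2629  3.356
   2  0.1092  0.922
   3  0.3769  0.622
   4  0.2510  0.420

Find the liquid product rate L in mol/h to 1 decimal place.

Rachford–Rice: g(V/F) = Σ zᵢ(Kᵢ−1)/(1+V/F(Kᵢ−1)) = 0.
Check two-phase: ΣzᵢKᵢ = 1.3228 > 1 and Σzᵢ/Kᵢ = 1.4003 > 1, so g(0) = 0.3228 > 0 and g(1) = -0.4003 < 0.
Newton iteration, V/F⁰ = 0.6:
  V/F = 0.6000: g = -0.15985, g' = -0.5399 → V/F = 0.3039
  V/F = 0.3039: g = 0.01451, g' = -0.6894 → V/F = 0.3250
  V/F = 0.3250: g = 0.00024, g' = -0.6670 → V/F = 0.3254
Converged at V/F = 0.3254.
Then V = V/F·F = 0.3254·204 = 66.4 mol/h and L = F − V = 137.6 mol/h.

L = 137.6 mol/h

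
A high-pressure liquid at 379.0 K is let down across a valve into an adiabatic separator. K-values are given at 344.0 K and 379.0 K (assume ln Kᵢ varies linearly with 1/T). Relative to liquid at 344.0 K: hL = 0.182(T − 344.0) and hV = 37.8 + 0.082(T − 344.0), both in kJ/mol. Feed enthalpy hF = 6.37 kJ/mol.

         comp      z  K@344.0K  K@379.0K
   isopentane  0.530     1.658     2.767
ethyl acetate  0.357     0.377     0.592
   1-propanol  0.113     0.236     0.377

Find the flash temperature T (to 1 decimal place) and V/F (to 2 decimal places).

T = 346.0 K, V/F = 0.16

Adiabatic flash: solve Rachford–Rice at each trial T, then check hF = ψ·hV(T) + (1−ψ)·hL(T).
  T = 344.0 K: K = (1.658, 0.377, 0.236), RR gives ψ = 0.092, H_out = 3.481 kJ/mol
  T = 379.0 K: K = (2.767, 0.592, 0.377), RR gives ψ = 0.853, H_out = 35.621 kJ/mol
  T = 361.5 K: K = (2.169, 0.478, 0.302), RR gives ψ = 0.529, H_out = 22.250 kJ/mol
  T = 352.8 K: K = (1.904, 0.426, 0.268), RR gives ψ = 0.343, H_out = 14.266 kJ/mol
  T = 348.4 K: K = (1.778, 0.401, 0.252), RR gives ψ = 0.229, H_out = 9.371 kJ/mol
  T = 346.2 K: K = (1.717, 0.389, 0.244), RR gives ψ = 0.164, H_out = 6.580 kJ/mol
  T = 345.1 K: K = (1.688, 0.383, 0.240), RR gives ψ = 0.129, H_out = 5.074 kJ/mol
Linear interpolation between T = 345.1 (H_out = 5.074) and T = 346.2 (H_out = 6.580) on hF = 6.37 gives T ≈ 346.0 K, at which ψ = 0.16.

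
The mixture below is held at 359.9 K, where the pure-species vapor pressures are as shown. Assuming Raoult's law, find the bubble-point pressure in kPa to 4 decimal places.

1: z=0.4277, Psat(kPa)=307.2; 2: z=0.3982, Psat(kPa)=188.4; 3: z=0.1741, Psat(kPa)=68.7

At the bubble point ψ → 0, so ΣzᵢKᵢ = 1 with Kᵢ = Pᵢˢᵃᵗ/P ⇒ P = ΣzᵢPᵢˢᵃᵗ.
P = 0.4277·307.2 + 0.3982·188.4 + 0.1741·68.7 = 218.3710 kPa

Pbub = 218.3710 kPa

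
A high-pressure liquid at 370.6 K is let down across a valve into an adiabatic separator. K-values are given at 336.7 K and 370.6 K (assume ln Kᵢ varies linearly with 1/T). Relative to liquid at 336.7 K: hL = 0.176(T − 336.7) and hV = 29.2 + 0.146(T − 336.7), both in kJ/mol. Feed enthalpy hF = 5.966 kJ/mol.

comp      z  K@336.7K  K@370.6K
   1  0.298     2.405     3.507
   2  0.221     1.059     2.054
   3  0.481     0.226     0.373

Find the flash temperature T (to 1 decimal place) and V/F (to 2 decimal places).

Adiabatic flash: solve Rachford–Rice at each trial T, then check hF = ψ·hV(T) + (1−ψ)·hL(T).
  T = 336.7 K: K = (2.405, 1.059, 0.226), RR gives ψ = 0.071, H_out = 2.064 kJ/mol
  T = 370.6 K: K = (3.507, 2.054, 0.373), RR gives ψ = 0.551, H_out = 21.505 kJ/mol
  T = 353.6 K: K = (2.929, 1.497, 0.294), RR gives ψ = 0.333, H_out = 12.528 kJ/mol
  T = 345.1 K: K = (2.659, 1.263, 0.258), RR gives ψ = 0.209, H_out = 7.527 kJ/mol
  T = 340.9 K: K = (2.530, 1.158, 0.242), RR gives ψ = 0.142, H_out = 4.869 kJ/mol
  T = 343.0 K: K = (2.594, 1.210, 0.250), RR gives ψ = 0.176, H_out = 6.215 kJ/mol
Linear interpolation between T = 340.9 (H_out = 4.869) and T = 343.0 (H_out = 6.215) on hF = 5.966 gives T ≈ 342.6 K, at which ψ = 0.17.

T = 342.6 K, V/F = 0.17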